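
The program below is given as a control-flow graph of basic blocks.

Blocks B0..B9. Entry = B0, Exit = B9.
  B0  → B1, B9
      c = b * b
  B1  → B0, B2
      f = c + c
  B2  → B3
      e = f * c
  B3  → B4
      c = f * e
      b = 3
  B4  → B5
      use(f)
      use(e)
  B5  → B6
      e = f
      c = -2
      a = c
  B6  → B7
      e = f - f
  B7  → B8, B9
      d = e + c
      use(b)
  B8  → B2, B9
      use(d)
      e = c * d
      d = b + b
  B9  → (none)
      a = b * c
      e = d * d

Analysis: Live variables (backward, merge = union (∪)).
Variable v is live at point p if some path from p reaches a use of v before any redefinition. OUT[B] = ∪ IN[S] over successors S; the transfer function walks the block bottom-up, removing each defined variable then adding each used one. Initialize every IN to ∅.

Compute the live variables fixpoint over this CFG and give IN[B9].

Answer: {b, c, d}

Derivation:
Fixpoint table:
  B0:   IN={b, d}   OUT={b, c, d}
  B1:   IN={b, c, d}   OUT={b, c, d, f}
  B2:   IN={c, f}   OUT={e, f}
  B3:   IN={e, f}   OUT={b, e, f}
  B4:   IN={b, e, f}   OUT={b, f}
  B5:   IN={b, f}   OUT={b, c, f}
  B6:   IN={b, c, f}   OUT={b, c, e, f}
  B7:   IN={b, c, e, f}   OUT={b, c, d, f}
  B8:   IN={b, c, d, f}   OUT={b, c, d, f}
  B9:   IN={b, c, d}   OUT={}

B9 is the boundary node: OUT[B9] = {}
Applying B9's transfer function to that OUT value gives IN[B9] (row B9 above).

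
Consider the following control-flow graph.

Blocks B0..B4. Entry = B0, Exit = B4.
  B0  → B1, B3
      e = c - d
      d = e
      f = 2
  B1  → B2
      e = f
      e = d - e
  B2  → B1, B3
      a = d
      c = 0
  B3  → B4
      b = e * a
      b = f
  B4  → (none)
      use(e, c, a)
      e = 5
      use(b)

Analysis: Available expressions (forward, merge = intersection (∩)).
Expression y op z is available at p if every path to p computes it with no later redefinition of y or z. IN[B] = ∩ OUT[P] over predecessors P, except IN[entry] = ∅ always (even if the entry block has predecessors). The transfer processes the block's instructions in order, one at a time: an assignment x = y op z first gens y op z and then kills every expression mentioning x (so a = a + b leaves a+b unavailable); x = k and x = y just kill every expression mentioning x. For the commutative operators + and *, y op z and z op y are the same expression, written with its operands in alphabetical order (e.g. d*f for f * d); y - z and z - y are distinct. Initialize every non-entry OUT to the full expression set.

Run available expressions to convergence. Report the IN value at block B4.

Answer: {a*e}

Working:
Per-block solution:
  B0:   IN={}   OUT={}
  B1:   IN={}   OUT={}
  B2:   IN={}   OUT={}
  B3:   IN={}   OUT={a*e}
  B4:   IN={a*e}   OUT={}

Merge at B4: IN[B4] = OUT[B3] = {a*e}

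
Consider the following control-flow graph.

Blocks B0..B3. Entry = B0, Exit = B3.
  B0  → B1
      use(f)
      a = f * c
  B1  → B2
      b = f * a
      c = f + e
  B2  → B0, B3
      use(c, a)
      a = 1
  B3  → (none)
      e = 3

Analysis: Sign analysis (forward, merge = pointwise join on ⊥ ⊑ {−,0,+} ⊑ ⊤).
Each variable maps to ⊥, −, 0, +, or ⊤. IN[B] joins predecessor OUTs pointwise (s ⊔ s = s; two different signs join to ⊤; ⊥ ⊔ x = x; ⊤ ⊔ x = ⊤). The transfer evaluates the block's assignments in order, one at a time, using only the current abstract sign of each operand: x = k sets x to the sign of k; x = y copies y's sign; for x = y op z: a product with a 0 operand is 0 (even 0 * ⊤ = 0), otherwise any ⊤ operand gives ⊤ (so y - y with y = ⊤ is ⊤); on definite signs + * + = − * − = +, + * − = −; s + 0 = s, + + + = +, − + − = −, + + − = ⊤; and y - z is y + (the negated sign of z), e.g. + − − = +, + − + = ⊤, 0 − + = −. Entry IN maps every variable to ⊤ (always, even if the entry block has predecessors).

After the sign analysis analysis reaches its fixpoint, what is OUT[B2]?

Answer: {a: +, b: ⊤, c: ⊤, d: ⊤, e: ⊤, f: ⊤}

Derivation:
Per-block solution:
  B0: | IN=(all ⊤) | OUT=(all ⊤)
  B1: | IN=(all ⊤) | OUT=(all ⊤)
  B2: | IN=(all ⊤) | OUT={a:+; rest ⊤}
  B3: | IN={a:+; rest ⊤} | OUT={a:+, e:+; rest ⊤}

Merge at B2: IN[B2] = OUT[B1] = {a: ⊤, b: ⊤, c: ⊤, d: ⊤, e: ⊤, f: ⊤}
Applying B2's transfer function to that IN value gives OUT[B2] (row B2 above).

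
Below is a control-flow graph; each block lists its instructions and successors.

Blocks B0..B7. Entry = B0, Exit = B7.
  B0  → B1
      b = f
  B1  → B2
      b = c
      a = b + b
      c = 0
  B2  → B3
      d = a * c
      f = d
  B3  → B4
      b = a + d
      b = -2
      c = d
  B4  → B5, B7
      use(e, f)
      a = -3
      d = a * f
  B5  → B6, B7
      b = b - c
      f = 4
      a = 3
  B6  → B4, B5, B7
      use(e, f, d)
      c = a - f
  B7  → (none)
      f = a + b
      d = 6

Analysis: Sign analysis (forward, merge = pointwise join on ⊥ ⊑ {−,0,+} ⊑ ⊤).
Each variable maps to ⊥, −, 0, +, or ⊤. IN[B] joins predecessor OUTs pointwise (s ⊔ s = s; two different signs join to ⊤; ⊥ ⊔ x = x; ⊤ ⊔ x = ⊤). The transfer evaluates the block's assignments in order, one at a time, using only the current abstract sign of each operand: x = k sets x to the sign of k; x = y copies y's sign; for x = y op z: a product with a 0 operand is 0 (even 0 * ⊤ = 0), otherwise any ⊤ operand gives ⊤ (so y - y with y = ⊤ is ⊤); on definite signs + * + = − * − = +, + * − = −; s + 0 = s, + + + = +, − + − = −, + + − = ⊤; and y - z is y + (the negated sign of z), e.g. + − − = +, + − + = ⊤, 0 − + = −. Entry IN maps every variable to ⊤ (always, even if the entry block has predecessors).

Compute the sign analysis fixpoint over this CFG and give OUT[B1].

Answer: {a: ⊤, b: ⊤, c: 0, d: ⊤, e: ⊤, f: ⊤}

Derivation:
Converged values:
  B0:  IN=(all ⊤)  OUT=(all ⊤)
  B1:  IN=(all ⊤)  OUT={c:0; rest ⊤}
  B2:  IN={c:0; rest ⊤}  OUT={c:0, d:0, f:0; rest ⊤}
  B3:  IN={c:0, d:0, f:0; rest ⊤}  OUT={b:-, c:0, d:0, f:0; rest ⊤}
  B4:  IN=(all ⊤)  OUT={a:-; rest ⊤}
  B5:  IN=(all ⊤)  OUT={a:+, f:+; rest ⊤}
  B6:  IN={a:+, f:+; rest ⊤}  OUT={a:+, f:+; rest ⊤}
  B7:  IN=(all ⊤)  OUT={d:+; rest ⊤}

Merge at B1: IN[B1] = OUT[B0] = {a: ⊤, b: ⊤, c: ⊤, d: ⊤, e: ⊤, f: ⊤}
Applying B1's transfer function to that IN value gives OUT[B1] (row B1 above).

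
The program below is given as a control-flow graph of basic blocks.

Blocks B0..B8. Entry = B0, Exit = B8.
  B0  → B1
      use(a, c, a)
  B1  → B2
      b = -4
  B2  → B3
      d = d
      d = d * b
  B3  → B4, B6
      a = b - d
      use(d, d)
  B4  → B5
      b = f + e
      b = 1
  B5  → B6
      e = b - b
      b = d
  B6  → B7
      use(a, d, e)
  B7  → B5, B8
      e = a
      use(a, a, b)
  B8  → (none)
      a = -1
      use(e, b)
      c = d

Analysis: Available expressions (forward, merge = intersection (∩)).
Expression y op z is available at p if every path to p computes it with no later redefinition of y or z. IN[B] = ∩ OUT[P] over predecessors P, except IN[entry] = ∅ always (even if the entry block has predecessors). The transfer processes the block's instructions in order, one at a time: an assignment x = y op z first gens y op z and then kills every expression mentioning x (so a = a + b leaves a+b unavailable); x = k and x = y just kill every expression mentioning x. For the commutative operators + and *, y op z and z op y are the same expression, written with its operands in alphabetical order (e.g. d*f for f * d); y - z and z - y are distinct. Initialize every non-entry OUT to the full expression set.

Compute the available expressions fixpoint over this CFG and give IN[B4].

Converged values:
  B0: | IN={} | OUT={}
  B1: | IN={} | OUT={}
  B2: | IN={} | OUT={}
  B3: | IN={} | OUT={b-d}
  B4: | IN={b-d} | OUT={e+f}
  B5: | IN={} | OUT={}
  B6: | IN={} | OUT={}
  B7: | IN={} | OUT={}
  B8: | IN={} | OUT={}

Merge at B4: IN[B4] = OUT[B3] = {b-d}

Answer: {b-d}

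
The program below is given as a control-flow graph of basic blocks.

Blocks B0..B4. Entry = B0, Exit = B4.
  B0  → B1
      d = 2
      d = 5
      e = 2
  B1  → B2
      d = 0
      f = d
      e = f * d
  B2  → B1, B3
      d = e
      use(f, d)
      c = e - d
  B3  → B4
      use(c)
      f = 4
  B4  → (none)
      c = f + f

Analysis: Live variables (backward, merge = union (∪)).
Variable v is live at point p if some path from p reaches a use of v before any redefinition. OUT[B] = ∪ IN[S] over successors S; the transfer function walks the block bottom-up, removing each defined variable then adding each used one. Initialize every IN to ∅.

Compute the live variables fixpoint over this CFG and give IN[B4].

Answer: {f}

Working:
Fixpoint table:
  B0:   IN={}   OUT={}
  B1:   IN={}   OUT={e, f}
  B2:   IN={e, f}   OUT={c}
  B3:   IN={c}   OUT={f}
  B4:   IN={f}   OUT={}

B4 is the boundary node: OUT[B4] = {}
Applying B4's transfer function to that OUT value gives IN[B4] (row B4 above).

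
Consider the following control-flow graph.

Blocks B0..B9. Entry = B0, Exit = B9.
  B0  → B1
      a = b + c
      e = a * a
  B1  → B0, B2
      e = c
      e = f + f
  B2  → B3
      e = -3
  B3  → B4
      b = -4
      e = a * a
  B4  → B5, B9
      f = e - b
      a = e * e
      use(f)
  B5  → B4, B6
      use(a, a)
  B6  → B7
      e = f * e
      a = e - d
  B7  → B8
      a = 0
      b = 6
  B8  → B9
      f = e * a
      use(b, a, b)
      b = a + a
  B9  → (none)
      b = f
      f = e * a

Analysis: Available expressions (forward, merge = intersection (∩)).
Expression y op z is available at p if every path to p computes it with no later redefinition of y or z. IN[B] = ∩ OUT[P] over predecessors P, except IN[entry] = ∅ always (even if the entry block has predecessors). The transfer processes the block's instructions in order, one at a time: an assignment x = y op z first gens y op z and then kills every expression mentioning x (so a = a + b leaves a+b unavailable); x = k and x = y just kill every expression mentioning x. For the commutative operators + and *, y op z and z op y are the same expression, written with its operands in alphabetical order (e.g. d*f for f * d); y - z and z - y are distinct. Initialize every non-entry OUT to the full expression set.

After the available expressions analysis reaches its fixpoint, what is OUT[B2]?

Converged values:
  B0: | IN={} | OUT={a*a, b+c}
  B1: | IN={a*a, b+c} | OUT={a*a, b+c, f+f}
  B2: | IN={a*a, b+c, f+f} | OUT={a*a, b+c, f+f}
  B3: | IN={a*a, b+c, f+f} | OUT={a*a, f+f}
  B4: | IN={} | OUT={e*e, e-b}
  B5: | IN={e*e, e-b} | OUT={e*e, e-b}
  B6: | IN={e*e, e-b} | OUT={e-d}
  B7: | IN={e-d} | OUT={e-d}
  B8: | IN={e-d} | OUT={a*e, a+a, e-d}
  B9: | IN={} | OUT={a*e}

Merge at B2: IN[B2] = OUT[B1] = {a*a, b+c, f+f}
Applying B2's transfer function to that IN value gives OUT[B2] (row B2 above).

Answer: {a*a, b+c, f+f}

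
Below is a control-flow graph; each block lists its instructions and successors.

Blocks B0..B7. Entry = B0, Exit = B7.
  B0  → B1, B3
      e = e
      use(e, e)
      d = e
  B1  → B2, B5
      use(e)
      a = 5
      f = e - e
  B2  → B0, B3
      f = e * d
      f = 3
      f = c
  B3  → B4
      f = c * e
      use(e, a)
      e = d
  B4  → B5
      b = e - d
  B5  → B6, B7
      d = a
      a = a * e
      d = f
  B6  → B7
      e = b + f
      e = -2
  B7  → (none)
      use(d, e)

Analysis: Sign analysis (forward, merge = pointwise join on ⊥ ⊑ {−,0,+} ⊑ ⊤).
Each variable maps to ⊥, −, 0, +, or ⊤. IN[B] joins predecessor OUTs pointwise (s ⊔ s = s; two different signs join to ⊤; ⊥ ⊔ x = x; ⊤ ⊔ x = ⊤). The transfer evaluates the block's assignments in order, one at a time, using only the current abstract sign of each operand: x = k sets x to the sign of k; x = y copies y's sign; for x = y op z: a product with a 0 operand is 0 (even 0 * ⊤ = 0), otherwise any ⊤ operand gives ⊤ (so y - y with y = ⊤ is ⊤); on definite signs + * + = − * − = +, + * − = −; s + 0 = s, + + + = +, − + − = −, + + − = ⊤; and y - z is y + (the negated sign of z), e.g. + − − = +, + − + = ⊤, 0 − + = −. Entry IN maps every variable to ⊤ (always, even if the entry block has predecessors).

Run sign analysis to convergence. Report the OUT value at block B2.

Converged values:
  B0:  IN=(all ⊤)  OUT=(all ⊤)
  B1:  IN=(all ⊤)  OUT={a:+; rest ⊤}
  B2:  IN={a:+; rest ⊤}  OUT={a:+; rest ⊤}
  B3:  IN=(all ⊤)  OUT=(all ⊤)
  B4:  IN=(all ⊤)  OUT=(all ⊤)
  B5:  IN=(all ⊤)  OUT=(all ⊤)
  B6:  IN=(all ⊤)  OUT={e:-; rest ⊤}
  B7:  IN=(all ⊤)  OUT=(all ⊤)

Merge at B2: IN[B2] = OUT[B1] = {a: +, b: ⊤, c: ⊤, d: ⊤, e: ⊤, f: ⊤}
Applying B2's transfer function to that IN value gives OUT[B2] (row B2 above).

Answer: {a: +, b: ⊤, c: ⊤, d: ⊤, e: ⊤, f: ⊤}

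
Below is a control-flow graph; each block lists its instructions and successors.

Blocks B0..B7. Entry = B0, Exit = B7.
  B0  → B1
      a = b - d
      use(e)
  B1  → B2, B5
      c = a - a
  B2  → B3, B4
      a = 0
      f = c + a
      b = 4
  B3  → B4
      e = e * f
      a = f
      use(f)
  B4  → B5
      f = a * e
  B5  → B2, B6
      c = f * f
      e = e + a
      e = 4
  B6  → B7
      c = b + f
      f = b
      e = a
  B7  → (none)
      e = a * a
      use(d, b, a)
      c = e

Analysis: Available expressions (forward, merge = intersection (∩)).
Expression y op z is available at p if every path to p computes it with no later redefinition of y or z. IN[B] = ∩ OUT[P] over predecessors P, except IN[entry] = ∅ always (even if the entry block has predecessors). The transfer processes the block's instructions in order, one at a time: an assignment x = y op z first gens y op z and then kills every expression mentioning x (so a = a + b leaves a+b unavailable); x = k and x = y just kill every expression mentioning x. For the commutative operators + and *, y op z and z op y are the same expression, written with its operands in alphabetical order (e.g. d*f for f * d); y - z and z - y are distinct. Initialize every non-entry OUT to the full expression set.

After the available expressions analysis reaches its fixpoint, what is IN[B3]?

Fixpoint table:
  B0:  IN={}  OUT={b-d}
  B1:  IN={b-d}  OUT={a-a, b-d}
  B2:  IN={}  OUT={a+c}
  B3:  IN={a+c}  OUT={}
  B4:  IN={}  OUT={a*e}
  B5:  IN={}  OUT={f*f}
  B6:  IN={f*f}  OUT={}
  B7:  IN={}  OUT={a*a}

Merge at B3: IN[B3] = OUT[B2] = {a+c}

Answer: {a+c}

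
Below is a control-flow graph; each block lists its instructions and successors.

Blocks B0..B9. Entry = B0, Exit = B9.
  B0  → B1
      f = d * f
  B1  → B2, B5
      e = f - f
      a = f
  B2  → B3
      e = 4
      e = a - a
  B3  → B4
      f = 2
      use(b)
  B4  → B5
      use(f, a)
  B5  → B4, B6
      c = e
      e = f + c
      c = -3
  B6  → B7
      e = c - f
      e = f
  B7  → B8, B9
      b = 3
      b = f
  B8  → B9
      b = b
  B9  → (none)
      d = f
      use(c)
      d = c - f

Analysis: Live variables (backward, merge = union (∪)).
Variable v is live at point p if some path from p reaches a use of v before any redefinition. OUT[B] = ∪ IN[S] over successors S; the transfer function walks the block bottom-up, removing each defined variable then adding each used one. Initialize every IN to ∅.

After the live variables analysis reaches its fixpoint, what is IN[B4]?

Answer: {a, e, f}

Trace:
Fixpoint table:
  B0: | IN={b, d, f} | OUT={b, f}
  B1: | IN={b, f} | OUT={a, b, e, f}
  B2: | IN={a, b} | OUT={a, b, e}
  B3: | IN={a, b, e} | OUT={a, e, f}
  B4: | IN={a, e, f} | OUT={a, e, f}
  B5: | IN={a, e, f} | OUT={a, c, e, f}
  B6: | IN={c, f} | OUT={c, f}
  B7: | IN={c, f} | OUT={b, c, f}
  B8: | IN={b, c, f} | OUT={c, f}
  B9: | IN={c, f} | OUT={}

Merge at B4: OUT[B4] = IN[B5] = {a, e, f}
Applying B4's transfer function to that OUT value gives IN[B4] (row B4 above).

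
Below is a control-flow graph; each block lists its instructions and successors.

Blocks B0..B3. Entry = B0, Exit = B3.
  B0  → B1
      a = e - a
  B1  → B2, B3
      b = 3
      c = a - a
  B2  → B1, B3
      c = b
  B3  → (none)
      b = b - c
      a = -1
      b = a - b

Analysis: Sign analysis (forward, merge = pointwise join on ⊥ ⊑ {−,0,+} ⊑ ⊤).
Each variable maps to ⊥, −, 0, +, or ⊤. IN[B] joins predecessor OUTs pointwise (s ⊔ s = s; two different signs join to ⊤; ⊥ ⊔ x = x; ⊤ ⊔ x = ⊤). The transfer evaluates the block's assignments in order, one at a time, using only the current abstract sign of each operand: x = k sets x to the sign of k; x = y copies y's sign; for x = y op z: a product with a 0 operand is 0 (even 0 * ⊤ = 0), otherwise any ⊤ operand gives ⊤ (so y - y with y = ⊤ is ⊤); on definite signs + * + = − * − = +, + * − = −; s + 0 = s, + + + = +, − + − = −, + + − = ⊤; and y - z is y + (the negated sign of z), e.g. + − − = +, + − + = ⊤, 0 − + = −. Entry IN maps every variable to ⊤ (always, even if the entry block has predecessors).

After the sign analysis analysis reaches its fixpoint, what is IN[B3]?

Converged values:
  B0: | IN=(all ⊤) | OUT=(all ⊤)
  B1: | IN=(all ⊤) | OUT={b:+; rest ⊤}
  B2: | IN={b:+; rest ⊤} | OUT={b:+, c:+; rest ⊤}
  B3: | IN={b:+; rest ⊤} | OUT={a:-; rest ⊤}

Merge at B3: IN[B3] = OUT[B1] ⊔ OUT[B2] = {a: ⊤, b: +, c: ⊤, d: ⊤, e: ⊤, f: ⊤}

Answer: {a: ⊤, b: +, c: ⊤, d: ⊤, e: ⊤, f: ⊤}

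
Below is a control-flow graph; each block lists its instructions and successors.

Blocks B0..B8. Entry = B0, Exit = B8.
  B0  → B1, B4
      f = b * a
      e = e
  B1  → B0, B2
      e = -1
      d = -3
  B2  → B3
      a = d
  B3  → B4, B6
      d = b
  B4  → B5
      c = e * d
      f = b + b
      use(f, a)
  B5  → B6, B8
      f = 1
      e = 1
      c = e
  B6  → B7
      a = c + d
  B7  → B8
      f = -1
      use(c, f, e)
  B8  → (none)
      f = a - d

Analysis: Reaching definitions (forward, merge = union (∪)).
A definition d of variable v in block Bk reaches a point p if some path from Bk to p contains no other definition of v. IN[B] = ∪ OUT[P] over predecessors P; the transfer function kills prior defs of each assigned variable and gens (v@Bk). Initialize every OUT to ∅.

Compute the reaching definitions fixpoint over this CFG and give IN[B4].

Converged values:
  B0: | IN={d@B1, e@B1, f@B0} | OUT={d@B1, e@B0, f@B0}
  B1: | IN={d@B1, e@B0, f@B0} | OUT={d@B1, e@B1, f@B0}
  B2: | IN={d@B1, e@B1, f@B0} | OUT={a@B2, d@B1, e@B1, f@B0}
  B3: | IN={a@B2, d@B1, e@B1, f@B0} | OUT={a@B2, d@B3, e@B1, f@B0}
  B4: | IN={a@B2, d@B1, d@B3, e@B0, e@B1, f@B0} | OUT={a@B2, c@B4, d@B1, d@B3, e@B0, e@B1, f@B4}
  B5: | IN={a@B2, c@B4, d@B1, d@B3, e@B0, e@B1, f@B4} | OUT={a@B2, c@B5, d@B1, d@B3, e@B5, f@B5}
  B6: | IN={a@B2, c@B5, d@B1, d@B3, e@B1, e@B5, f@B0, f@B5} | OUT={a@B6, c@B5, d@B1, d@B3, e@B1, e@B5, f@B0, f@B5}
  B7: | IN={a@B6, c@B5, d@B1, d@B3, e@B1, e@B5, f@B0, f@B5} | OUT={a@B6, c@B5, d@B1, d@B3, e@B1, e@B5, f@B7}
  B8: | IN={a@B2, a@B6, c@B5, d@B1, d@B3, e@B1, e@B5, f@B5, f@B7} | OUT={a@B2, a@B6, c@B5, d@B1, d@B3, e@B1, e@B5, f@B8}

Merge at B4: IN[B4] = OUT[B0] ⊔ OUT[B3] = {a@B2, d@B1, d@B3, e@B0, e@B1, f@B0}

Answer: {a@B2, d@B1, d@B3, e@B0, e@B1, f@B0}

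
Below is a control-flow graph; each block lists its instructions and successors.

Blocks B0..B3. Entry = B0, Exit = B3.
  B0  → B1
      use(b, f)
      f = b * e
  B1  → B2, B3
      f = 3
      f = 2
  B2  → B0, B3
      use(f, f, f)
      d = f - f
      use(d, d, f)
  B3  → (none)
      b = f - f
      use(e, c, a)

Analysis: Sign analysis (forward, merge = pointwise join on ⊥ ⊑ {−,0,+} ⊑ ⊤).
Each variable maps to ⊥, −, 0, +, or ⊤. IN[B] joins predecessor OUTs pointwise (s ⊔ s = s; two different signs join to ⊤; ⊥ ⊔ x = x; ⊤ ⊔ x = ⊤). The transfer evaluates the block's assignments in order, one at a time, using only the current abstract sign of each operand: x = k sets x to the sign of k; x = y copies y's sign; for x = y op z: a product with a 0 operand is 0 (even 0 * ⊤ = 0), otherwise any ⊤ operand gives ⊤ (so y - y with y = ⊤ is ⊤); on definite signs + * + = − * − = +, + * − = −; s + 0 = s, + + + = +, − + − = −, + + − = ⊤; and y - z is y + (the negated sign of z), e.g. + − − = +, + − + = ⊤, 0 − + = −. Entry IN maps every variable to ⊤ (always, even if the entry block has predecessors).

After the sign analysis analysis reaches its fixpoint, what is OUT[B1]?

Per-block solution:
  B0:   IN=(all ⊤)   OUT=(all ⊤)
  B1:   IN=(all ⊤)   OUT={f:+; rest ⊤}
  B2:   IN={f:+; rest ⊤}   OUT={f:+; rest ⊤}
  B3:   IN={f:+; rest ⊤}   OUT={f:+; rest ⊤}

Merge at B1: IN[B1] = OUT[B0] = {a: ⊤, b: ⊤, c: ⊤, d: ⊤, e: ⊤, f: ⊤}
Applying B1's transfer function to that IN value gives OUT[B1] (row B1 above).

Answer: {a: ⊤, b: ⊤, c: ⊤, d: ⊤, e: ⊤, f: +}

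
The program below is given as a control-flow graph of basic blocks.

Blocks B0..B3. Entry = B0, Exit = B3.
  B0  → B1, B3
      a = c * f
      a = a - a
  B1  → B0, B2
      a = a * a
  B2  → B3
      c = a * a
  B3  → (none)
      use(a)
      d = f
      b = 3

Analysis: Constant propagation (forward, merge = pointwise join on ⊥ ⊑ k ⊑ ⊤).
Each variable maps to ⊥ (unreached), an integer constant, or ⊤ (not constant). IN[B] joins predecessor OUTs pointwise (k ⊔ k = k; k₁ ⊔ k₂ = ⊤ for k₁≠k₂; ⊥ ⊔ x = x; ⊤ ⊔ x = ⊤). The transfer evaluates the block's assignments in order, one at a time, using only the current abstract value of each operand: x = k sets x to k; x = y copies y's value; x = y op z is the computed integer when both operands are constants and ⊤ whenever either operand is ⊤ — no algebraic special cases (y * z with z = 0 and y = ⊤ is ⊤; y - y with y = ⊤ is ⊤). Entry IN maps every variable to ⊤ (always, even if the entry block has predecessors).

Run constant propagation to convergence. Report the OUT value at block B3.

Answer: {a: ⊤, b: 3, c: ⊤, d: ⊤, e: ⊤, f: ⊤}

Derivation:
Converged values:
  B0:  IN=(all ⊤)  OUT=(all ⊤)
  B1:  IN=(all ⊤)  OUT=(all ⊤)
  B2:  IN=(all ⊤)  OUT=(all ⊤)
  B3:  IN=(all ⊤)  OUT={b:3; rest ⊤}

Merge at B3: IN[B3] = OUT[B0] ⊔ OUT[B2] = {a: ⊤, b: ⊤, c: ⊤, d: ⊤, e: ⊤, f: ⊤}
Applying B3's transfer function to that IN value gives OUT[B3] (row B3 above).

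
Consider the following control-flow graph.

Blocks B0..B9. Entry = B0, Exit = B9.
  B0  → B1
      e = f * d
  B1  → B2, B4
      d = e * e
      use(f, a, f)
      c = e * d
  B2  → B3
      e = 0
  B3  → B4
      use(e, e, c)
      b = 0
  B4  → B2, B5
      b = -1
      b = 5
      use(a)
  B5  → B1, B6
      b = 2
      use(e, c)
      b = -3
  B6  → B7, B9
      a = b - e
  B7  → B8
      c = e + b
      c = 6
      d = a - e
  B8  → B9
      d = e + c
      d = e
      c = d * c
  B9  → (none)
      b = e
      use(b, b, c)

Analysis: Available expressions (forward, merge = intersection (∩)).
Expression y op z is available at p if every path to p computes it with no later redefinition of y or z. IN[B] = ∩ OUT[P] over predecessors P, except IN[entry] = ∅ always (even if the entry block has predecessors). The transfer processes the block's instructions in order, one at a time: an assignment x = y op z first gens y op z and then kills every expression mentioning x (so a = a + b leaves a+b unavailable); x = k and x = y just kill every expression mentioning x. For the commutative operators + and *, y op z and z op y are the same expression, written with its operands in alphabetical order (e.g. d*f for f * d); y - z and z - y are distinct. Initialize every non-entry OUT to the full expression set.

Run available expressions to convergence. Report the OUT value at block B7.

Per-block solution:
  B0: | IN={} | OUT={d*f}
  B1: | IN={} | OUT={d*e, e*e}
  B2: | IN={} | OUT={}
  B3: | IN={} | OUT={}
  B4: | IN={} | OUT={}
  B5: | IN={} | OUT={}
  B6: | IN={} | OUT={b-e}
  B7: | IN={b-e} | OUT={a-e, b+e, b-e}
  B8: | IN={a-e, b+e, b-e} | OUT={a-e, b+e, b-e}
  B9: | IN={b-e} | OUT={}

Merge at B7: IN[B7] = OUT[B6] = {b-e}
Applying B7's transfer function to that IN value gives OUT[B7] (row B7 above).

Answer: {a-e, b+e, b-e}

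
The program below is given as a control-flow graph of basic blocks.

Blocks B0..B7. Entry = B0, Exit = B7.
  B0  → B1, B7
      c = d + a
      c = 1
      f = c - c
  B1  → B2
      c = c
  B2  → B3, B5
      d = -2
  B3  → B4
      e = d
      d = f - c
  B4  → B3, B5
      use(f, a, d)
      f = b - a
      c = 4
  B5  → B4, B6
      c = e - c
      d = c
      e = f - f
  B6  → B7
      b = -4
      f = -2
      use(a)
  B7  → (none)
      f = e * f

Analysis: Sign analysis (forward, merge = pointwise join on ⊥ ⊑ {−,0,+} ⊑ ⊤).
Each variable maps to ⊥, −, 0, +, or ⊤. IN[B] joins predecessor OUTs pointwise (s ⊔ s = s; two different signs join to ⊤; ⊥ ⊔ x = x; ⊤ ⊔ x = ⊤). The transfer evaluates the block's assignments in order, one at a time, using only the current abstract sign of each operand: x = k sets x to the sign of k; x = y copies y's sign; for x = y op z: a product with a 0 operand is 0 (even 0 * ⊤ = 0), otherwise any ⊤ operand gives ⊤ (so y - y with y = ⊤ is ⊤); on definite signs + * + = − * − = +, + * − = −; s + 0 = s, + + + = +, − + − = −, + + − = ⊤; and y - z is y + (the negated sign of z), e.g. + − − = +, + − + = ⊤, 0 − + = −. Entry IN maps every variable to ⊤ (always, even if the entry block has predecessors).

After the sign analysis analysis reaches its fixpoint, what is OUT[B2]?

Per-block solution:
  B0: | IN=(all ⊤) | OUT={c:+; rest ⊤}
  B1: | IN={c:+; rest ⊤} | OUT={c:+; rest ⊤}
  B2: | IN={c:+; rest ⊤} | OUT={c:+, d:-; rest ⊤}
  B3: | IN={c:+; rest ⊤} | OUT={c:+; rest ⊤}
  B4: | IN=(all ⊤) | OUT={c:+; rest ⊤}
  B5: | IN={c:+; rest ⊤} | OUT=(all ⊤)
  B6: | IN=(all ⊤) | OUT={b:-, f:-; rest ⊤}
  B7: | IN=(all ⊤) | OUT=(all ⊤)

Merge at B2: IN[B2] = OUT[B1] = {a: ⊤, b: ⊤, c: +, d: ⊤, e: ⊤, f: ⊤}
Applying B2's transfer function to that IN value gives OUT[B2] (row B2 above).

Answer: {a: ⊤, b: ⊤, c: +, d: -, e: ⊤, f: ⊤}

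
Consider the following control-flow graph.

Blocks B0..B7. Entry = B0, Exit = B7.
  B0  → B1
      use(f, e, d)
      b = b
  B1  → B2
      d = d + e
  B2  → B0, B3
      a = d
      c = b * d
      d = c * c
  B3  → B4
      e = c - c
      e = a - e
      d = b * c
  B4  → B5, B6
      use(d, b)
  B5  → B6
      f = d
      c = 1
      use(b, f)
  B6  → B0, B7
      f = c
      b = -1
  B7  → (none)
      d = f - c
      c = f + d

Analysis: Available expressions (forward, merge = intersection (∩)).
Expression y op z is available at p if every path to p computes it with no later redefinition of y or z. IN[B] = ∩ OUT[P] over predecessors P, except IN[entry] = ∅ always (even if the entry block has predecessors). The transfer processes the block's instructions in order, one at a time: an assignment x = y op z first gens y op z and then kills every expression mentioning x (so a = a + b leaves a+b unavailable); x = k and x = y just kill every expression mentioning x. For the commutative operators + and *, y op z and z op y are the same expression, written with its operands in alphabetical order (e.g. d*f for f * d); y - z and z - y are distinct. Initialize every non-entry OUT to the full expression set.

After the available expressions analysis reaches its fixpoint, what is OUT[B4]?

Per-block solution:
  B0:  IN={}  OUT={}
  B1:  IN={}  OUT={}
  B2:  IN={}  OUT={c*c}
  B3:  IN={c*c}  OUT={b*c, c*c, c-c}
  B4:  IN={b*c, c*c, c-c}  OUT={b*c, c*c, c-c}
  B5:  IN={b*c, c*c, c-c}  OUT={}
  B6:  IN={}  OUT={}
  B7:  IN={}  OUT={d+f}

Merge at B4: IN[B4] = OUT[B3] = {b*c, c*c, c-c}
Applying B4's transfer function to that IN value gives OUT[B4] (row B4 above).

Answer: {b*c, c*c, c-c}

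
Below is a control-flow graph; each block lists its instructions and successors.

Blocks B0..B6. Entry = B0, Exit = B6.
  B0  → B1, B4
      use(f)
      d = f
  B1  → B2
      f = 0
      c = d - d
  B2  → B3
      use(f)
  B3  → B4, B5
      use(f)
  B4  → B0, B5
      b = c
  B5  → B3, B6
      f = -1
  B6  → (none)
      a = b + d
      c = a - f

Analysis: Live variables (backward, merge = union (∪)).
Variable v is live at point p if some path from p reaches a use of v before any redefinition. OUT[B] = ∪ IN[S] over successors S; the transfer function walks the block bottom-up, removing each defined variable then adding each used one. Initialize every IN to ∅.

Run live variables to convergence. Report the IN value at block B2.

Answer: {b, c, d, f}

Trace:
Fixpoint table:
  B0: | IN={b, c, f} | OUT={b, c, d, f}
  B1: | IN={b, d} | OUT={b, c, d, f}
  B2: | IN={b, c, d, f} | OUT={b, c, d, f}
  B3: | IN={b, c, d, f} | OUT={b, c, d, f}
  B4: | IN={c, d, f} | OUT={b, c, d, f}
  B5: | IN={b, c, d} | OUT={b, c, d, f}
  B6: | IN={b, d, f} | OUT={}

Merge at B2: OUT[B2] = IN[B3] = {b, c, d, f}
Applying B2's transfer function to that OUT value gives IN[B2] (row B2 above).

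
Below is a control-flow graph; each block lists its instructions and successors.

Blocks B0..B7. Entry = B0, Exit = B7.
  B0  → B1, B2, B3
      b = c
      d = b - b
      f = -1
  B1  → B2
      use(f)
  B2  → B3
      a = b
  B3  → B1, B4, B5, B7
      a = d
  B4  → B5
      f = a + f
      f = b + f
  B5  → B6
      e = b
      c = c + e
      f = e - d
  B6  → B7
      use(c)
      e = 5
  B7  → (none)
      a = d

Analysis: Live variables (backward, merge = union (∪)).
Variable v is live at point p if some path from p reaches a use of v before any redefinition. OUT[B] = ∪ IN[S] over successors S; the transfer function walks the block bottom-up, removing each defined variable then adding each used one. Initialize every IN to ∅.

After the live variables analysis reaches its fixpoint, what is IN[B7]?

Answer: {d}

Trace:
Converged values:
  B0:   IN={c}   OUT={b, c, d, f}
  B1:   IN={b, c, d, f}   OUT={b, c, d, f}
  B2:   IN={b, c, d, f}   OUT={b, c, d, f}
  B3:   IN={b, c, d, f}   OUT={a, b, c, d, f}
  B4:   IN={a, b, c, d, f}   OUT={b, c, d}
  B5:   IN={b, c, d}   OUT={c, d}
  B6:   IN={c, d}   OUT={d}
  B7:   IN={d}   OUT={}

B7 is the boundary node: OUT[B7] = {}
Applying B7's transfer function to that OUT value gives IN[B7] (row B7 above).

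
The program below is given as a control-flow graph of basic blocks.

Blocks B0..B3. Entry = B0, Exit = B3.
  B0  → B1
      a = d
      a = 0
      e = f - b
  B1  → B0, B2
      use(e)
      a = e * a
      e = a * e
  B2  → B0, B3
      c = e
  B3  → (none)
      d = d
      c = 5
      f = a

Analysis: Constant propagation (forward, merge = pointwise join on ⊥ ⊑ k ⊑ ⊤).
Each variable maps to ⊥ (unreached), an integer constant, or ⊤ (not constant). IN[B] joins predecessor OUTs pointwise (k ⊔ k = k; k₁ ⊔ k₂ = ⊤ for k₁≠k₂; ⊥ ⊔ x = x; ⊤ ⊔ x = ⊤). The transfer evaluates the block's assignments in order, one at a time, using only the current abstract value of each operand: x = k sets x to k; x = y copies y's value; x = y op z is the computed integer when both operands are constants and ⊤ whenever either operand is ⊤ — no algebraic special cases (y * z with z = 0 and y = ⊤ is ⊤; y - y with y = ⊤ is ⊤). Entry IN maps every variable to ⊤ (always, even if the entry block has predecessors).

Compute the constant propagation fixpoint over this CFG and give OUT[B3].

Converged values:
  B0:  IN=(all ⊤)  OUT={a:0; rest ⊤}
  B1:  IN={a:0; rest ⊤}  OUT=(all ⊤)
  B2:  IN=(all ⊤)  OUT=(all ⊤)
  B3:  IN=(all ⊤)  OUT={c:5; rest ⊤}

Merge at B3: IN[B3] = OUT[B2] = {a: ⊤, b: ⊤, c: ⊤, d: ⊤, e: ⊤, f: ⊤}
Applying B3's transfer function to that IN value gives OUT[B3] (row B3 above).

Answer: {a: ⊤, b: ⊤, c: 5, d: ⊤, e: ⊤, f: ⊤}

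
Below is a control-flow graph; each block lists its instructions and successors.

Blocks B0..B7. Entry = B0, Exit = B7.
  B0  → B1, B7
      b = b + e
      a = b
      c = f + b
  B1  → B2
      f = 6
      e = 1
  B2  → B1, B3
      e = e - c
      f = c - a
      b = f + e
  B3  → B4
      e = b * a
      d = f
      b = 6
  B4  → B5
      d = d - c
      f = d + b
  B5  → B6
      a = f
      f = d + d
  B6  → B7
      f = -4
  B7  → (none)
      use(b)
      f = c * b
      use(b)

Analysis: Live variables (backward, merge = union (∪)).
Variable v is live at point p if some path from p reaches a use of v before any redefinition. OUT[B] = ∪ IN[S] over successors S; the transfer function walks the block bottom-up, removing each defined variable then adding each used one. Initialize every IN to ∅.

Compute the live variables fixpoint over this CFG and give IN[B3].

Answer: {a, b, c, f}

Derivation:
Fixpoint table:
  B0: | IN={b, e, f} | OUT={a, b, c}
  B1: | IN={a, c} | OUT={a, c, e}
  B2: | IN={a, c, e} | OUT={a, b, c, f}
  B3: | IN={a, b, c, f} | OUT={b, c, d}
  B4: | IN={b, c, d} | OUT={b, c, d, f}
  B5: | IN={b, c, d, f} | OUT={b, c}
  B6: | IN={b, c} | OUT={b, c}
  B7: | IN={b, c} | OUT={}

Merge at B3: OUT[B3] = IN[B4] = {b, c, d}
Applying B3's transfer function to that OUT value gives IN[B3] (row B3 above).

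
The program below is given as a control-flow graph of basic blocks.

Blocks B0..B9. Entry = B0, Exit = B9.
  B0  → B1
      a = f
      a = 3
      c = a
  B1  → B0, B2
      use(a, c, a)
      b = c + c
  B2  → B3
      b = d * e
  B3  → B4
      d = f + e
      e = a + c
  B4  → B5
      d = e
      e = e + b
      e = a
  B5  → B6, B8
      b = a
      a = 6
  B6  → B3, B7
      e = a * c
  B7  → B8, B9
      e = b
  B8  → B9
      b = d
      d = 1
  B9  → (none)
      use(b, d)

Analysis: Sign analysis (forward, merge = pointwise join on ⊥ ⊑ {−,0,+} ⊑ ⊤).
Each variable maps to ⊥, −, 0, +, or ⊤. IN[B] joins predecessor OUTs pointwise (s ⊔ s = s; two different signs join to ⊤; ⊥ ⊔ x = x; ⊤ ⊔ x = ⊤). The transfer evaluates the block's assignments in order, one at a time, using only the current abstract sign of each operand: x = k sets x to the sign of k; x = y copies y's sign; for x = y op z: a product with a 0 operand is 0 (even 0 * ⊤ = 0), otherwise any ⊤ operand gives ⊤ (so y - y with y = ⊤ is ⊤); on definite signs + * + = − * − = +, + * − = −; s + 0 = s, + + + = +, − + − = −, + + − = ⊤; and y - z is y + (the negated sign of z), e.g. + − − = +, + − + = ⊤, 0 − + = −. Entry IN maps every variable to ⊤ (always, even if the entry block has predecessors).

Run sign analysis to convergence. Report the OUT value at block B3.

Answer: {a: +, b: ⊤, c: +, d: ⊤, e: +, f: ⊤}

Derivation:
Converged values:
  B0:   IN=(all ⊤)   OUT={a:+, c:+; rest ⊤}
  B1:   IN={a:+, c:+; rest ⊤}   OUT={a:+, b:+, c:+; rest ⊤}
  B2:   IN={a:+, b:+, c:+; rest ⊤}   OUT={a:+, c:+; rest ⊤}
  B3:   IN={a:+, c:+; rest ⊤}   OUT={a:+, c:+, e:+; rest ⊤}
  B4:   IN={a:+, c:+, e:+; rest ⊤}   OUT={a:+, c:+, d:+, e:+; rest ⊤}
  B5:   IN={a:+, c:+, d:+, e:+; rest ⊤}   OUT={a:+, b:+, c:+, d:+, e:+; rest ⊤}
  B6:   IN={a:+, b:+, c:+, d:+, e:+; rest ⊤}   OUT={a:+, b:+, c:+, d:+, e:+; rest ⊤}
  B7:   IN={a:+, b:+, c:+, d:+, e:+; rest ⊤}   OUT={a:+, b:+, c:+, d:+, e:+; rest ⊤}
  B8:   IN={a:+, b:+, c:+, d:+, e:+; rest ⊤}   OUT={a:+, b:+, c:+, d:+, e:+; rest ⊤}
  B9:   IN={a:+, b:+, c:+, d:+, e:+; rest ⊤}   OUT={a:+, b:+, c:+, d:+, e:+; rest ⊤}

Merge at B3: IN[B3] = OUT[B2] ⊔ OUT[B6] = {a: +, b: ⊤, c: +, d: ⊤, e: ⊤, f: ⊤}
Applying B3's transfer function to that IN value gives OUT[B3] (row B3 above).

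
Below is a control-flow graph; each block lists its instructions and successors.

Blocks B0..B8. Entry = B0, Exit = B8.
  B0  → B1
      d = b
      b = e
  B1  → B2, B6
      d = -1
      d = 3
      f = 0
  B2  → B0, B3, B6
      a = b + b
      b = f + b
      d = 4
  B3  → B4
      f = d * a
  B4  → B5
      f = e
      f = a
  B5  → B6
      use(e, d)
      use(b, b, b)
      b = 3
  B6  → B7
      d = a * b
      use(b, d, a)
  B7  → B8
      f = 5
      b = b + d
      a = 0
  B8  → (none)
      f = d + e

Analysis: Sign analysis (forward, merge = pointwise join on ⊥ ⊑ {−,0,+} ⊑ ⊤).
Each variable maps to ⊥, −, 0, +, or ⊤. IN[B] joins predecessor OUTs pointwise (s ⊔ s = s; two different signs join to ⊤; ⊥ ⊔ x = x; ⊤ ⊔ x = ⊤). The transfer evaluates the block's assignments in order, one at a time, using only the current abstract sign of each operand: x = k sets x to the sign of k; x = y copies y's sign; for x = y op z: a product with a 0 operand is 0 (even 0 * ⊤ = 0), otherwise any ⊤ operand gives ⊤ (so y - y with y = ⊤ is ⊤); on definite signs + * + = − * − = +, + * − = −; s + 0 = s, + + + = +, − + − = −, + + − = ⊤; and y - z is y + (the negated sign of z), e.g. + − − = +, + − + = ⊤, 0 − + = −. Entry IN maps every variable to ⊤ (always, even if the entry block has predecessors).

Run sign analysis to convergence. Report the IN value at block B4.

Answer: {a: ⊤, b: ⊤, c: ⊤, d: +, e: ⊤, f: ⊤}

Working:
Converged values:
  B0: | IN=(all ⊤) | OUT=(all ⊤)
  B1: | IN=(all ⊤) | OUT={d:+, f:0; rest ⊤}
  B2: | IN={d:+, f:0; rest ⊤} | OUT={d:+, f:0; rest ⊤}
  B3: | IN={d:+, f:0; rest ⊤} | OUT={d:+; rest ⊤}
  B4: | IN={d:+; rest ⊤} | OUT={d:+; rest ⊤}
  B5: | IN={d:+; rest ⊤} | OUT={b:+, d:+; rest ⊤}
  B6: | IN={d:+; rest ⊤} | OUT=(all ⊤)
  B7: | IN=(all ⊤) | OUT={a:0, f:+; rest ⊤}
  B8: | IN={a:0, f:+; rest ⊤} | OUT={a:0; rest ⊤}

Merge at B4: IN[B4] = OUT[B3] = {a: ⊤, b: ⊤, c: ⊤, d: +, e: ⊤, f: ⊤}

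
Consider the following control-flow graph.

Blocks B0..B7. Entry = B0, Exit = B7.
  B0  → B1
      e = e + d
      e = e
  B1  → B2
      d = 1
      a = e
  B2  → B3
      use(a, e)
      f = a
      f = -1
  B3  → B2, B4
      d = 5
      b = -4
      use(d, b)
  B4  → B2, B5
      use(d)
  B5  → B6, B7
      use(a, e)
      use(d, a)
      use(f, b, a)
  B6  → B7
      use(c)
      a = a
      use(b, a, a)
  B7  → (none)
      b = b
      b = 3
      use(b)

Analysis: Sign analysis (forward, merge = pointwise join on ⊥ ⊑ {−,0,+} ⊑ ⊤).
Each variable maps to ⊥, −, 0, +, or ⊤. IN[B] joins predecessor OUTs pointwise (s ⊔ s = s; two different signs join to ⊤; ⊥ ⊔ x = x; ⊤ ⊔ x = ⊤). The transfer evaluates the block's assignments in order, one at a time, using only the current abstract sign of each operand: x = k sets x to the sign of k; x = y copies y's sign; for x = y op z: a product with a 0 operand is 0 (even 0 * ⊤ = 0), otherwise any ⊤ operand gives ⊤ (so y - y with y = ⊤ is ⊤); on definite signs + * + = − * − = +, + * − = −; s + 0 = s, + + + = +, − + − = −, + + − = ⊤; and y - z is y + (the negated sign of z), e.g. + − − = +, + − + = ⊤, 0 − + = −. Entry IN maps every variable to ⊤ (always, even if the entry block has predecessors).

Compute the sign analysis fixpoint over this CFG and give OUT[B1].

Converged values:
  B0:   IN=(all ⊤)   OUT=(all ⊤)
  B1:   IN=(all ⊤)   OUT={d:+; rest ⊤}
  B2:   IN={d:+; rest ⊤}   OUT={d:+, f:-; rest ⊤}
  B3:   IN={d:+, f:-; rest ⊤}   OUT={b:-, d:+, f:-; rest ⊤}
  B4:   IN={b:-, d:+, f:-; rest ⊤}   OUT={b:-, d:+, f:-; rest ⊤}
  B5:   IN={b:-, d:+, f:-; rest ⊤}   OUT={b:-, d:+, f:-; rest ⊤}
  B6:   IN={b:-, d:+, f:-; rest ⊤}   OUT={b:-, d:+, f:-; rest ⊤}
  B7:   IN={b:-, d:+, f:-; rest ⊤}   OUT={b:+, d:+, f:-; rest ⊤}

Merge at B1: IN[B1] = OUT[B0] = {a: ⊤, b: ⊤, c: ⊤, d: ⊤, e: ⊤, f: ⊤}
Applying B1's transfer function to that IN value gives OUT[B1] (row B1 above).

Answer: {a: ⊤, b: ⊤, c: ⊤, d: +, e: ⊤, f: ⊤}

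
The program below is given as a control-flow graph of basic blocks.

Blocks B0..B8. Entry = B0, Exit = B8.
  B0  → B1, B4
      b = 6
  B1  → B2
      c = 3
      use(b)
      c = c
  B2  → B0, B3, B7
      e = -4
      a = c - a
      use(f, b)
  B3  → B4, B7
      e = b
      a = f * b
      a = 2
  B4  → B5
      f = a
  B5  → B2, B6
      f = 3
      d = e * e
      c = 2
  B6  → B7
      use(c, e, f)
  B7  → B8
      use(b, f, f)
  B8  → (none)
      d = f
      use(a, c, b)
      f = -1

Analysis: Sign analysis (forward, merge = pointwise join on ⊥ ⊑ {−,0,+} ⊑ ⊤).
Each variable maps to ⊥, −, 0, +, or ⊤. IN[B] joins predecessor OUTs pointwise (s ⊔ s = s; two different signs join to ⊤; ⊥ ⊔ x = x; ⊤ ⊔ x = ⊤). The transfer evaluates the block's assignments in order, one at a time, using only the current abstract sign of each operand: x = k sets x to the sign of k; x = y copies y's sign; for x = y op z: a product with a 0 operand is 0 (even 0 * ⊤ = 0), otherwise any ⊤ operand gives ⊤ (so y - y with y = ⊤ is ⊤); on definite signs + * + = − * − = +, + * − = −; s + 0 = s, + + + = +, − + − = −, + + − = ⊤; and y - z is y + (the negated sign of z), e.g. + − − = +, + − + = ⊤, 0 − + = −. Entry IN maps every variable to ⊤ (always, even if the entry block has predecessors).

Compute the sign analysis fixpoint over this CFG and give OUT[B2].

Converged values:
  B0: | IN=(all ⊤) | OUT={b:+; rest ⊤}
  B1: | IN={b:+; rest ⊤} | OUT={b:+, c:+; rest ⊤}
  B2: | IN={b:+, c:+; rest ⊤} | OUT={b:+, c:+, e:-; rest ⊤}
  B3: | IN={b:+, c:+, e:-; rest ⊤} | OUT={a:+, b:+, c:+, e:+; rest ⊤}
  B4: | IN={b:+; rest ⊤} | OUT={b:+; rest ⊤}
  B5: | IN={b:+; rest ⊤} | OUT={b:+, c:+, f:+; rest ⊤}
  B6: | IN={b:+, c:+, f:+; rest ⊤} | OUT={b:+, c:+, f:+; rest ⊤}
  B7: | IN={b:+, c:+; rest ⊤} | OUT={b:+, c:+; rest ⊤}
  B8: | IN={b:+, c:+; rest ⊤} | OUT={b:+, c:+, f:-; rest ⊤}

Merge at B2: IN[B2] = OUT[B1] ⊔ OUT[B5] = {a: ⊤, b: +, c: +, d: ⊤, e: ⊤, f: ⊤}
Applying B2's transfer function to that IN value gives OUT[B2] (row B2 above).

Answer: {a: ⊤, b: +, c: +, d: ⊤, e: -, f: ⊤}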